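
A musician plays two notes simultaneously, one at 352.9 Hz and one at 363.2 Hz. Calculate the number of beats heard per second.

Beats arise from superposition of two nearby frequencies; the beat rate is |f₁ − f₂|.
|352.9 − 363.2| = 10.3 Hz.

10.3 Hz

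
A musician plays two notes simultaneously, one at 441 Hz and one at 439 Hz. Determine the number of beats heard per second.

f_beat = |f₁ − f₂|.
|441 − 439| = 2 Hz.

2 Hz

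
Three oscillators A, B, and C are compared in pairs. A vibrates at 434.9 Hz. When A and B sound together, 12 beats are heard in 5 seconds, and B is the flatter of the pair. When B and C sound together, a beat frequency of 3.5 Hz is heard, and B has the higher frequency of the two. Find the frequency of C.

A–B: Beat frequency = 12/5 = 2.4 Hz.
B is below A, so f_B = 434.9 − 2.4 = 432.5 Hz.
C is below B, so f_C = 432.5 − 3.5 = 429 Hz.

429 Hz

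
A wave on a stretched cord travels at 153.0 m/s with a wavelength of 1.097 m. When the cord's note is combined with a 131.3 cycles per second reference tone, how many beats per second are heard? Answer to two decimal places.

8.17 Hz

Source frequency f = v/λ = 153.0/1.097 = 139.4713 Hz.
f_beat = |139.4713 − 131.3| = 8.17 Hz.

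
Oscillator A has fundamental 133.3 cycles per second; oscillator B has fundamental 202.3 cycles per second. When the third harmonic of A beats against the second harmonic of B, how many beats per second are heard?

4.7 Hz

Third harmonic of the first: 3·133.3 = 399.9 Hz.
Second harmonic of the second: 2·202.3 = 404.6 Hz.
f_beat = |399.9 − 404.6| = 4.7 Hz.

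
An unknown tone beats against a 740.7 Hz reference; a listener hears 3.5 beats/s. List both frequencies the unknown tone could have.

737.2 Hz or 744.2 Hz

|f − 740.7| = 3.5, so f = 740.7 ± 3.5.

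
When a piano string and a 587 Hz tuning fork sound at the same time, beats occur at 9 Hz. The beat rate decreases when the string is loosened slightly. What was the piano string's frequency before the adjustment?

596 Hz

|f − 587| = 9, so the piano string was at either 578 Hz or 596 Hz.
Reducing tension lowers a string's frequency; the adjustment lowers the piano string's frequency.
The beat rate fell, so the adjustment moved the piano string toward 587 Hz — it must have started above the reference.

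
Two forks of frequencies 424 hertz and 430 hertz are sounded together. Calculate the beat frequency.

6 Hz

f_beat = |f₁ − f₂|.
|424 − 430| = 6 Hz.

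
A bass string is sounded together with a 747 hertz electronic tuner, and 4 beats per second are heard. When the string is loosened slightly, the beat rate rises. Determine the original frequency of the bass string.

|f − 747| = 4, so the bass string was at either 743 Hz or 751 Hz.
Reducing tension lowers a string's frequency; the adjustment lowers the bass string's frequency.
The beat rate rose, so the adjustment moved the bass string further from 747 Hz — it was already below the reference.

743 Hz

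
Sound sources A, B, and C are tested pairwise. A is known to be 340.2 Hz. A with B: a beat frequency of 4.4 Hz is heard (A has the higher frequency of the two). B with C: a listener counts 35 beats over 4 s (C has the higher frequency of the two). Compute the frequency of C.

B is below A, so f_B = 340.2 − 4.4 = 335.8 Hz.
B–C: Beat frequency = 35/4 = 8.75 Hz.
C is above B, so f_C = 335.8 + 8.75 = 344.55 Hz.

344.55 Hz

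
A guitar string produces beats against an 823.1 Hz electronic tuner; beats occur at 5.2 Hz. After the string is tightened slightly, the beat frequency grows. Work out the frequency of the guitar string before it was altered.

|f − 823.1| = 5.2, so the guitar string was at either 817.9 Hz or 828.3 Hz.
Increasing tension raises a string's frequency; the adjustment raises the guitar string's frequency.
The beat rate rose, so the adjustment moved the guitar string further from 823.1 Hz — it was already above the reference.

828.3 Hz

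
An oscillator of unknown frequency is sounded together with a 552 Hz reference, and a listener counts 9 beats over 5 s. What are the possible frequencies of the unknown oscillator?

550.2 Hz or 553.8 Hz

Beat frequency = 9/5 = 1.8 Hz.
|f − 552| = 1.8, so f = 552 ± 1.8.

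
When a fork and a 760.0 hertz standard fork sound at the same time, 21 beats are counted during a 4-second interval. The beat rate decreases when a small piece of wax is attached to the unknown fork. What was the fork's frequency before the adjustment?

Beat frequency = 21/4 = 5.25 Hz.
|f − 760.0| = 5.25, so the fork was at either 754.75 Hz or 765.25 Hz.
Loading a fork with wax lowers its frequency; the adjustment lowers the fork's frequency.
The beat rate fell, so the adjustment moved the fork toward 760.0 Hz — it must have started above the reference.

765.25 Hz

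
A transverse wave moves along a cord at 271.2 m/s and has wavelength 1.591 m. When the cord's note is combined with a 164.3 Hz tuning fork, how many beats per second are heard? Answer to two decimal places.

Source frequency f = v/λ = 271.2/1.591 = 170.4588 Hz.
f_beat = |170.4588 − 164.3| = 6.16 Hz.

6.16 Hz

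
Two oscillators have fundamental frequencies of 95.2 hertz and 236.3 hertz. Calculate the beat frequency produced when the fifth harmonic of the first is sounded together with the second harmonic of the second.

Fifth harmonic of the first: 5·95.2 = 476.0 Hz.
Second harmonic of the second: 2·236.3 = 472.6 Hz.
f_beat = |476.0 − 472.6| = 3.4 Hz.

3.4 Hz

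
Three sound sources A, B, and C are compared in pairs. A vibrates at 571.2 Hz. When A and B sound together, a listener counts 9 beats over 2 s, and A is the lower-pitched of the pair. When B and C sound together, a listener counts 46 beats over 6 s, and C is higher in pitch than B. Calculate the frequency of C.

583.3667 Hz

A–B: Beat frequency = 9/2 = 4.5 Hz.
B is above A, so f_B = 571.2 + 4.5 = 575.7 Hz.
B–C: Beat frequency = 46/6 = 7.6667 Hz.
C is above B, so f_C = 575.7 + 7.6667 = 583.3667 Hz.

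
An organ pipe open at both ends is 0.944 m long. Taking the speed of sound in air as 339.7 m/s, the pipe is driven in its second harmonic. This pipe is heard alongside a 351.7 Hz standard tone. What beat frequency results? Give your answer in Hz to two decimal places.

8.15 Hz

Open pipe: f_n = n·v/(2L) = 2·339.7/(2·0.944) = 359.8517 Hz.
f_beat = |359.8517 − 351.7| = 8.15 Hz.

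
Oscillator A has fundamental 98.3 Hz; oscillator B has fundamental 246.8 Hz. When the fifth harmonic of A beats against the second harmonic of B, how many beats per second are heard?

2.1 Hz

Fifth harmonic of the first: 5·98.3 = 491.5 Hz.
Second harmonic of the second: 2·246.8 = 493.6 Hz.
f_beat = |491.5 − 493.6| = 2.1 Hz.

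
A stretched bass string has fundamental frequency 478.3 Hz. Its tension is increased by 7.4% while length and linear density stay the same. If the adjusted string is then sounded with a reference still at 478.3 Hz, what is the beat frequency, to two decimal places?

17.38 Hz

For a string, f ∝ √T, so the new frequency is 478.3·√1.074 = 495.6813 Hz.
f_beat = |495.6813 − 478.3| = 17.38 Hz.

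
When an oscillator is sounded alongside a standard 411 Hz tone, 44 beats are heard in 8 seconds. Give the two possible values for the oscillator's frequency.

Beat frequency = 44/8 = 5.5 Hz.
|f − 411| = 5.5, so f = 411 ± 5.5.

405.5 Hz or 416.5 Hz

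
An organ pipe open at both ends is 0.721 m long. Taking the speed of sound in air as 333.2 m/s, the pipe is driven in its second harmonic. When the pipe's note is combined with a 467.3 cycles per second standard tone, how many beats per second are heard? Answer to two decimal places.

Open pipe: f_n = n·v/(2L) = 2·333.2/(2·0.721) = 462.1359 Hz.
f_beat = |462.1359 − 467.3| = 5.16 Hz.

5.16 Hz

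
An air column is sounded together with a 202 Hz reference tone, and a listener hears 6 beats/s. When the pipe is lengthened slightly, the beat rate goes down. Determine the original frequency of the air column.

208 Hz

|f − 202| = 6, so the air column was at either 196 Hz or 208 Hz.
A longer pipe has a lower fundamental; the adjustment lowers the air column's frequency.
The beat rate fell, so the adjustment moved the air column toward 202 Hz — it must have started above the reference.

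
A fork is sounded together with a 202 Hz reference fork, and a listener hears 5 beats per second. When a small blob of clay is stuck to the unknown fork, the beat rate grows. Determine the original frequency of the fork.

|f − 202| = 5, so the fork was at either 197 Hz or 207 Hz.
Adding mass to a fork lowers its frequency; the adjustment lowers the fork's frequency.
The beat rate rose, so the adjustment moved the fork further from 202 Hz — it was already below the reference.

197 Hz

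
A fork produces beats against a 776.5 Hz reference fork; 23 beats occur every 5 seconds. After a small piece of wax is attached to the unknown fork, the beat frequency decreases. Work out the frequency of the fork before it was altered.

781.1 Hz

Beat frequency = 23/5 = 4.6 Hz.
|f − 776.5| = 4.6, so the fork was at either 771.9 Hz or 781.1 Hz.
Loading a fork with wax lowers its frequency; the adjustment lowers the fork's frequency.
The beat rate fell, so the adjustment moved the fork toward 776.5 Hz — it must have started above the reference.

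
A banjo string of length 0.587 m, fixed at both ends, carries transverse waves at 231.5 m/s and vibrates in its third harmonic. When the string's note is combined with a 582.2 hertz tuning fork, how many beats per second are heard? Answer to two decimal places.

9.37 Hz

For a string fixed at both ends, f_n = n·v/(2L) = 3·231.5/(2·0.587) = 591.5673 Hz.
f_beat = |591.5673 − 582.2| = 9.37 Hz.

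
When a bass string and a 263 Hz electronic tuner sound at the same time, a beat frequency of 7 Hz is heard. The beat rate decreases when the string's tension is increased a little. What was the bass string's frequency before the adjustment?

256 Hz

|f − 263| = 7, so the bass string was at either 256 Hz or 270 Hz.
Higher tension means higher frequency; the adjustment raises the bass string's frequency.
The beat rate fell, so the adjustment moved the bass string toward 263 Hz — it must have started below the reference.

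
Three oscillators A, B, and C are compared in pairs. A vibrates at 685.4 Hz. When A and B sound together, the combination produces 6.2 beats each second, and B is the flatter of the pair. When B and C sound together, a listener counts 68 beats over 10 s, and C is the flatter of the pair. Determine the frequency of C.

B is below A, so f_B = 685.4 − 6.2 = 679.2 Hz.
B–C: Beat frequency = 68/10 = 6.8 Hz.
C is below B, so f_C = 679.2 − 6.8 = 672.4 Hz.

672.4 Hz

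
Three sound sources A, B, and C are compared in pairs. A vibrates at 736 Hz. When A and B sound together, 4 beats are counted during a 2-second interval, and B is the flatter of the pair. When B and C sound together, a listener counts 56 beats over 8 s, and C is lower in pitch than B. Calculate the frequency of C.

727 Hz

A–B: Beat frequency = 4/2 = 2 Hz.
B is below A, so f_B = 736 − 2 = 734 Hz.
B–C: Beat frequency = 56/8 = 7 Hz.
C is below B, so f_C = 734 − 7 = 727 Hz.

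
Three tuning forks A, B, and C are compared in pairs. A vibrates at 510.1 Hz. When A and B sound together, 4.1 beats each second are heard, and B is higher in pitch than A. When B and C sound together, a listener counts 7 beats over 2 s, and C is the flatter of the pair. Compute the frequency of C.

510.7 Hz

B is above A, so f_B = 510.1 + 4.1 = 514.2 Hz.
B–C: Beat frequency = 7/2 = 3.5 Hz.
C is below B, so f_C = 514.2 − 3.5 = 510.7 Hz.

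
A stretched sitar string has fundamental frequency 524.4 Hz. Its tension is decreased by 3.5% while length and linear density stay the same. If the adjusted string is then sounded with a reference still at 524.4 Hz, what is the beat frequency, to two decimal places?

9.26 Hz

For a string, f ∝ √T, so the new frequency is 524.4·√0.965 = 515.1413 Hz.
f_beat = |515.1413 − 524.4| = 9.26 Hz.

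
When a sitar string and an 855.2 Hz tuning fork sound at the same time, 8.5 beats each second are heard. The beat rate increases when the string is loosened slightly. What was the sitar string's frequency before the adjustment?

846.7 Hz

|f − 855.2| = 8.5, so the sitar string was at either 846.7 Hz or 863.7 Hz.
Reducing tension lowers a string's frequency; the adjustment lowers the sitar string's frequency.
The beat rate rose, so the adjustment moved the sitar string further from 855.2 Hz — it was already below the reference.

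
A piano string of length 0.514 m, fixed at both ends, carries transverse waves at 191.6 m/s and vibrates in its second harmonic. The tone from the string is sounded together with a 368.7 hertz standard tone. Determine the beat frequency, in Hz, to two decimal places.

4.06 Hz

For a string fixed at both ends, f_n = n·v/(2L) = 2·191.6/(2·0.514) = 372.7626 Hz.
f_beat = |372.7626 − 368.7| = 4.06 Hz.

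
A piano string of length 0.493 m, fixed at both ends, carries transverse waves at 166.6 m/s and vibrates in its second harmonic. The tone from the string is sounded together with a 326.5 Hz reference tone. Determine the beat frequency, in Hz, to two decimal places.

For a string fixed at both ends, f_n = n·v/(2L) = 2·166.6/(2·0.493) = 337.9310 Hz.
f_beat = |337.9310 − 326.5| = 11.43 Hz.

11.43 Hz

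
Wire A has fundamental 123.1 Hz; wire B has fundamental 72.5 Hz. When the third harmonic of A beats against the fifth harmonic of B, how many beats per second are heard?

Third harmonic of the first: 3·123.1 = 369.3 Hz.
Fifth harmonic of the second: 5·72.5 = 362.5 Hz.
f_beat = |369.3 − 362.5| = 6.8 Hz.

6.8 Hz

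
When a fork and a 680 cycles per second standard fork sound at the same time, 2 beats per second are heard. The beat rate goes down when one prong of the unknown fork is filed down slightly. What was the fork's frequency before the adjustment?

678 Hz

|f − 680| = 2, so the fork was at either 678 Hz or 682 Hz.
Filing a prong removes mass and raises the fork's frequency; the adjustment raises the fork's frequency.
The beat rate fell, so the adjustment moved the fork toward 680 Hz — it must have started below the reference.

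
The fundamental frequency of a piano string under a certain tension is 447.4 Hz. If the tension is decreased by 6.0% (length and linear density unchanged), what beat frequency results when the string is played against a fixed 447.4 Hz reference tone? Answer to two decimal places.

For a string, f ∝ √T, so the new frequency is 447.4·√0.940 = 433.7704 Hz.
f_beat = |433.7704 − 447.4| = 13.63 Hz.

13.63 Hz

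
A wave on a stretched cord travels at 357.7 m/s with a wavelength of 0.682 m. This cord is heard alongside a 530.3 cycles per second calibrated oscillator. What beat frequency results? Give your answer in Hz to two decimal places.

Source frequency f = v/λ = 357.7/0.682 = 524.4868 Hz.
f_beat = |524.4868 − 530.3| = 5.81 Hz.

5.81 Hz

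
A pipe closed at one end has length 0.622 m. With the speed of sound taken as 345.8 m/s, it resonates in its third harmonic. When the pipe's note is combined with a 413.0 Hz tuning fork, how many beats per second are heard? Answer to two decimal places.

3.96 Hz

Closed pipe (odd harmonics): f_n = n·v/(4L) = 3·345.8/(4·0.622) = 416.9614 Hz.
f_beat = |416.9614 − 413.0| = 3.96 Hz.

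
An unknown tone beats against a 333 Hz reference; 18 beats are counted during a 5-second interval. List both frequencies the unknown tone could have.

329.4 Hz or 336.6 Hz

Beat frequency = 18/5 = 3.6 Hz.
|f − 333| = 3.6, so f = 333 ± 3.6.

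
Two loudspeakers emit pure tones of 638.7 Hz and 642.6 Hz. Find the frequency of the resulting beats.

Beats arise from superposition of two nearby frequencies; the beat rate is |f₁ − f₂|.
|638.7 − 642.6| = 3.9 Hz.

3.9 Hz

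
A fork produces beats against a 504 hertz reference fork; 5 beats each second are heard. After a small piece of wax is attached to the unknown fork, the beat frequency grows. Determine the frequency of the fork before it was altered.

|f − 504| = 5, so the fork was at either 499 Hz or 509 Hz.
Loading a fork with wax lowers its frequency; the adjustment lowers the fork's frequency.
The beat rate rose, so the adjustment moved the fork further from 504 Hz — it was already below the reference.

499 Hz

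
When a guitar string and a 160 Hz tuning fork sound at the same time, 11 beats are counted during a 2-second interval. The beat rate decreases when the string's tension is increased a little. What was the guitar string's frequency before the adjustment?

154.5 Hz

Beat frequency = 11/2 = 5.5 Hz.
|f − 160| = 5.5, so the guitar string was at either 154.5 Hz or 165.5 Hz.
Higher tension means higher frequency; the adjustment raises the guitar string's frequency.
The beat rate fell, so the adjustment moved the guitar string toward 160 Hz — it must have started below the reference.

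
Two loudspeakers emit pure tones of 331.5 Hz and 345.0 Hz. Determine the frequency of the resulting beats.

Beats arise from superposition of two nearby frequencies; the beat rate is |f₁ − f₂|.
|331.5 − 345.0| = 13.5 Hz.

13.5 Hz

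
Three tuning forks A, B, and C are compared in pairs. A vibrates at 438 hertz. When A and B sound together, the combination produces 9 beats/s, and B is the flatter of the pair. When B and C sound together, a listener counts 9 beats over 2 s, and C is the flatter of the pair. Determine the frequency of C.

424.5 Hz

B is below A, so f_B = 438 − 9 = 429 Hz.
B–C: Beat frequency = 9/2 = 4.5 Hz.
C is below B, so f_C = 429 − 4.5 = 424.5 Hz.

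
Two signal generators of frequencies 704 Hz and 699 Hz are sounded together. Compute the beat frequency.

Beats arise from superposition of two nearby frequencies; the beat rate is |f₁ − f₂|.
|704 − 699| = 5 Hz.

5 Hz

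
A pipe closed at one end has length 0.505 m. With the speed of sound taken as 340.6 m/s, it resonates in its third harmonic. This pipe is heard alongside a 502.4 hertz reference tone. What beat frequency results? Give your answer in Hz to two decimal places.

Closed pipe (odd harmonics): f_n = n·v/(4L) = 3·340.6/(4·0.505) = 505.8416 Hz.
f_beat = |505.8416 − 502.4| = 3.44 Hz.

3.44 Hz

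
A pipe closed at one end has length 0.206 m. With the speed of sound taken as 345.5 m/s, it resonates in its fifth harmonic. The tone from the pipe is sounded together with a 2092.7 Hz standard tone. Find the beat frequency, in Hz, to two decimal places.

3.78 Hz

Closed pipe (odd harmonics): f_n = n·v/(4L) = 5·345.5/(4·0.206) = 2096.4806 Hz.
f_beat = |2096.4806 − 2092.7| = 3.78 Hz.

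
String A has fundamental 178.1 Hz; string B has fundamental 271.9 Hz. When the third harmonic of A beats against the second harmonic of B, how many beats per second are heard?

9.5 Hz

Third harmonic of the first: 3·178.1 = 534.3 Hz.
Second harmonic of the second: 2·271.9 = 543.8 Hz.
f_beat = |534.3 − 543.8| = 9.5 Hz.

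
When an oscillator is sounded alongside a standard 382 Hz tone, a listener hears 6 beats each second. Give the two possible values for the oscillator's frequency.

|f − 382| = 6, so f = 382 ± 6.

376 Hz or 388 Hz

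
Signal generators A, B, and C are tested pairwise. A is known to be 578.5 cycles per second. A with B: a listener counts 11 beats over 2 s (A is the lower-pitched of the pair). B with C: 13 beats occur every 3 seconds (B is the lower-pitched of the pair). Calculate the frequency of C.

A–B: Beat frequency = 11/2 = 5.5 Hz.
B is above A, so f_B = 578.5 + 5.5 = 584 Hz.
B–C: Beat frequency = 13/3 = 4.3333 Hz.
C is above B, so f_C = 584 + 4.3333 = 588.3333 Hz.

588.3333 Hz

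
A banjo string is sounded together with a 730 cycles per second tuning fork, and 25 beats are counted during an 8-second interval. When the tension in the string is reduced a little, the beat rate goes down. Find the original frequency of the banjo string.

733.125 Hz

Beat frequency = 25/8 = 3.125 Hz.
|f − 730| = 3.125, so the banjo string was at either 726.875 Hz or 733.125 Hz.
Lower tension means lower frequency; the adjustment lowers the banjo string's frequency.
The beat rate fell, so the adjustment moved the banjo string toward 730 Hz — it must have started above the reference.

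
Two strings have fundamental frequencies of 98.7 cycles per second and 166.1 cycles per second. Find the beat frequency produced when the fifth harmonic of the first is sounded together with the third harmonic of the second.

4.8 Hz

Fifth harmonic of the first: 5·98.7 = 493.5 Hz.
Third harmonic of the second: 3·166.1 = 498.3 Hz.
f_beat = |493.5 − 498.3| = 4.8 Hz.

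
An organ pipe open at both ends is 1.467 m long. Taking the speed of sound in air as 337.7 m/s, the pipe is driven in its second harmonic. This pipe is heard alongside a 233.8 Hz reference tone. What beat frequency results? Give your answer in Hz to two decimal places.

Open pipe: f_n = n·v/(2L) = 2·337.7/(2·1.467) = 230.1977 Hz.
f_beat = |230.1977 − 233.8| = 3.60 Hz.

3.60 Hz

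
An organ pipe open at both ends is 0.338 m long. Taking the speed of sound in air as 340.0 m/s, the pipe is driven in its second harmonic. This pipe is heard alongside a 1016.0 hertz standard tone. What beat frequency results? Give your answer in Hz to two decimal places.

10.08 Hz

Open pipe: f_n = n·v/(2L) = 2·340.0/(2·0.338) = 1005.9172 Hz.
f_beat = |1005.9172 − 1016.0| = 10.08 Hz.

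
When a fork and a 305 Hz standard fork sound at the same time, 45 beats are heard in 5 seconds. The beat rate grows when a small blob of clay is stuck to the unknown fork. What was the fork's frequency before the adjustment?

296 Hz

Beat frequency = 45/5 = 9 Hz.
|f − 305| = 9, so the fork was at either 296 Hz or 314 Hz.
Adding mass to a fork lowers its frequency; the adjustment lowers the fork's frequency.
The beat rate rose, so the adjustment moved the fork further from 305 Hz — it was already below the reference.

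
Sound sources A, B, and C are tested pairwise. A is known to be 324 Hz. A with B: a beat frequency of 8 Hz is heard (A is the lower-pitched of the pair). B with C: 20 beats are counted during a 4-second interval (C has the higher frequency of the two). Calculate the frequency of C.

337 Hz

B is above A, so f_B = 324 + 8 = 332 Hz.
B–C: Beat frequency = 20/4 = 5 Hz.
C is above B, so f_C = 332 + 5 = 337 Hz.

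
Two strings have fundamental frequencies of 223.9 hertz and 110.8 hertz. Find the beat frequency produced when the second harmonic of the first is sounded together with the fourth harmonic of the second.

4.6 Hz

Second harmonic of the first: 2·223.9 = 447.8 Hz.
Fourth harmonic of the second: 4·110.8 = 443.2 Hz.
f_beat = |447.8 − 443.2| = 4.6 Hz.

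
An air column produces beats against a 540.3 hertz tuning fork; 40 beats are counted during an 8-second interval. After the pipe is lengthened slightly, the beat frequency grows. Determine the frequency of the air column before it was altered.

535.3 Hz

Beat frequency = 40/8 = 5 Hz.
|f − 540.3| = 5, so the air column was at either 535.3 Hz or 545.3 Hz.
A longer pipe has a lower fundamental; the adjustment lowers the air column's frequency.
The beat rate rose, so the adjustment moved the air column further from 540.3 Hz — it was already below the reference.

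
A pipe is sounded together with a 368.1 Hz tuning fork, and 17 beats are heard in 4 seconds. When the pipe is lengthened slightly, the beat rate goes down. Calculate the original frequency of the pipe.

372.35 Hz

Beat frequency = 17/4 = 4.25 Hz.
|f − 368.1| = 4.25, so the pipe was at either 363.85 Hz or 372.35 Hz.
A longer pipe has a lower fundamental; the adjustment lowers the pipe's frequency.
The beat rate fell, so the adjustment moved the pipe toward 368.1 Hz — it must have started above the reference.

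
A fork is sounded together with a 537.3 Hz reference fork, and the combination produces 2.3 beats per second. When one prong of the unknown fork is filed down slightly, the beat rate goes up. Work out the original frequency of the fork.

|f − 537.3| = 2.3, so the fork was at either 535 Hz or 539.6 Hz.
Filing a prong removes mass and raises the fork's frequency; the adjustment raises the fork's frequency.
The beat rate rose, so the adjustment moved the fork further from 537.3 Hz — it was already above the reference.

539.6 Hz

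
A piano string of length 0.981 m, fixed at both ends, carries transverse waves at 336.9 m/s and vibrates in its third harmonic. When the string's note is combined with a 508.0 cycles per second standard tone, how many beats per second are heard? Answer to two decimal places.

7.14 Hz

For a string fixed at both ends, f_n = n·v/(2L) = 3·336.9/(2·0.981) = 515.1376 Hz.
f_beat = |515.1376 − 508.0| = 7.14 Hz.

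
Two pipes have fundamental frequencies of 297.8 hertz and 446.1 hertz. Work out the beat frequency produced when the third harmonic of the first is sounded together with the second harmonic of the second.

1.2 Hz

Third harmonic of the first: 3·297.8 = 893.4 Hz.
Second harmonic of the second: 2·446.1 = 892.2 Hz.
f_beat = |893.4 − 892.2| = 1.2 Hz.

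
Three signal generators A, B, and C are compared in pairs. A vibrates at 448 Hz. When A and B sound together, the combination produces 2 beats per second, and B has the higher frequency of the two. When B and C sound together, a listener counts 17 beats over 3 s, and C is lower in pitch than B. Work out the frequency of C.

B is above A, so f_B = 448 + 2 = 450 Hz.
B–C: Beat frequency = 17/3 = 5.6667 Hz.
C is below B, so f_C = 450 − 5.6667 = 444.3333 Hz.

444.3333 Hz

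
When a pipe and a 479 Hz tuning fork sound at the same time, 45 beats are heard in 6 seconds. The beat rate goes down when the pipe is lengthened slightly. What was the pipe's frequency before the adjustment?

486.5 Hz

Beat frequency = 45/6 = 7.5 Hz.
|f − 479| = 7.5, so the pipe was at either 471.5 Hz or 486.5 Hz.
A longer pipe has a lower fundamental; the adjustment lowers the pipe's frequency.
The beat rate fell, so the adjustment moved the pipe toward 479 Hz — it must have started above the reference.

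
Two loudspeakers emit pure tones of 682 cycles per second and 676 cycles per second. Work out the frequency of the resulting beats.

The beat frequency equals the magnitude of the frequency difference.
|682 − 676| = 6 Hz.

6 Hz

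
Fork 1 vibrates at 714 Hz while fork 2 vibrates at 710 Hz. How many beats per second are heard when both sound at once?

The beat frequency equals the magnitude of the frequency difference.
|714 − 710| = 4 Hz.

4 Hz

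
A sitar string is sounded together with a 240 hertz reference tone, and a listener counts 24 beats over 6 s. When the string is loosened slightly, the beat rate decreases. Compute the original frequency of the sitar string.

Beat frequency = 24/6 = 4 Hz.
|f − 240| = 4, so the sitar string was at either 236 Hz or 244 Hz.
Reducing tension lowers a string's frequency; the adjustment lowers the sitar string's frequency.
The beat rate fell, so the adjustment moved the sitar string toward 240 Hz — it must have started above the reference.

244 Hz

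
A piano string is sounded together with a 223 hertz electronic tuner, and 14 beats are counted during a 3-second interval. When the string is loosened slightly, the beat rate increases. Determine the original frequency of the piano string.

Beat frequency = 14/3 = 4.6667 Hz.
|f − 223| = 4.6667, so the piano string was at either 218.3333 Hz or 227.6667 Hz.
Reducing tension lowers a string's frequency; the adjustment lowers the piano string's frequency.
The beat rate rose, so the adjustment moved the piano string further from 223 Hz — it was already below the reference.

218.3333 Hz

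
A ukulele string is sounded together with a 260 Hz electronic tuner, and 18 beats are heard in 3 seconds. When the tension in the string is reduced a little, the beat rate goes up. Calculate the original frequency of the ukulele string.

Beat frequency = 18/3 = 6 Hz.
|f − 260| = 6, so the ukulele string was at either 254 Hz or 266 Hz.
Lower tension means lower frequency; the adjustment lowers the ukulele string's frequency.
The beat rate rose, so the adjustment moved the ukulele string further from 260 Hz — it was already below the reference.

254 Hz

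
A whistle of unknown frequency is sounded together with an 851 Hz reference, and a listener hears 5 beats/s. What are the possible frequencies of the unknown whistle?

|f − 851| = 5, so f = 851 ± 5.

846 Hz or 856 Hz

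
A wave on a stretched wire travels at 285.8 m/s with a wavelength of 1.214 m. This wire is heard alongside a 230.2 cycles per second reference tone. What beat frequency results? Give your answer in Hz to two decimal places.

5.22 Hz

Source frequency f = v/λ = 285.8/1.214 = 235.4201 Hz.
f_beat = |235.4201 − 230.2| = 5.22 Hz.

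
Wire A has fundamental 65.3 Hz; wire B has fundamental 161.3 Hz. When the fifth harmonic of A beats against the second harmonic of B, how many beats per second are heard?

3.9 Hz

Fifth harmonic of the first: 5·65.3 = 326.5 Hz.
Second harmonic of the second: 2·161.3 = 322.6 Hz.
f_beat = |326.5 − 322.6| = 3.9 Hz.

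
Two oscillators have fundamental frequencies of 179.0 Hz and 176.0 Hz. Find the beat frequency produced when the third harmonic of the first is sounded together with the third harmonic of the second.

Third harmonic of the first: 3·179.0 = 537.0 Hz.
Third harmonic of the second: 3·176.0 = 528.0 Hz.
f_beat = |537.0 − 528.0| = 9.0 Hz.

9.0 Hz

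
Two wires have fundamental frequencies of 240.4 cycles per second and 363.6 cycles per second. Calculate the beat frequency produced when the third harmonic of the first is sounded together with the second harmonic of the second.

6.0 Hz

Third harmonic of the first: 3·240.4 = 721.2 Hz.
Second harmonic of the second: 2·363.6 = 727.2 Hz.
f_beat = |721.2 − 727.2| = 6.0 Hz.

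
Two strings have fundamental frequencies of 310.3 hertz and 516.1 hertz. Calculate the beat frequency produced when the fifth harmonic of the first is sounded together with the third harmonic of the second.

3.2 Hz

Fifth harmonic of the first: 5·310.3 = 1551.5 Hz.
Third harmonic of the second: 3·516.1 = 1548.3 Hz.
f_beat = |1551.5 − 1548.3| = 3.2 Hz.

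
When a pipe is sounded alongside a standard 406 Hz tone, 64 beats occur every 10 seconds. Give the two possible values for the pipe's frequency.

Beat frequency = 64/10 = 6.4 Hz.
|f − 406| = 6.4, so f = 406 ± 6.4.

399.6 Hz or 412.4 Hz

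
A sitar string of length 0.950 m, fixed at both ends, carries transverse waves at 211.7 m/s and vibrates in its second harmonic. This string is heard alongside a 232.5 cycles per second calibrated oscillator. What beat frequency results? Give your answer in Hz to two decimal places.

9.66 Hz

For a string fixed at both ends, f_n = n·v/(2L) = 2·211.7/(2·0.950) = 222.8421 Hz.
f_beat = |222.8421 − 232.5| = 9.66 Hz.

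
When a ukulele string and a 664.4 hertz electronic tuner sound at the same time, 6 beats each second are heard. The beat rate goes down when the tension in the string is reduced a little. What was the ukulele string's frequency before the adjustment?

670.4 Hz

|f − 664.4| = 6, so the ukulele string was at either 658.4 Hz or 670.4 Hz.
Lower tension means lower frequency; the adjustment lowers the ukulele string's frequency.
The beat rate fell, so the adjustment moved the ukulele string toward 664.4 Hz — it must have started above the reference.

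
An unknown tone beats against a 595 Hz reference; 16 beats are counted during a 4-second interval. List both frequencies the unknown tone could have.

Beat frequency = 16/4 = 4 Hz.
|f − 595| = 4, so f = 595 ± 4.

591 Hz or 599 Hz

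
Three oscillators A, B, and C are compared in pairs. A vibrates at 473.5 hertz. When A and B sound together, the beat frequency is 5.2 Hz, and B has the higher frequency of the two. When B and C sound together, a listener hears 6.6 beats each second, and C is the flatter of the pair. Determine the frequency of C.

B is above A, so f_B = 473.5 + 5.2 = 478.7 Hz.
C is below B, so f_C = 478.7 − 6.6 = 472.1 Hz.

472.1 Hz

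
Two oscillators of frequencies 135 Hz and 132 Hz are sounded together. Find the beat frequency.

f_beat = |f₁ − f₂|.
|135 − 132| = 3 Hz.

3 Hz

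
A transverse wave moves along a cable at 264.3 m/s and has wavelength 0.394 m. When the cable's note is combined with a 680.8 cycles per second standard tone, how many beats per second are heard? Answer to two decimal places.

Source frequency f = v/λ = 264.3/0.394 = 670.8122 Hz.
f_beat = |670.8122 − 680.8| = 9.99 Hz.

9.99 Hz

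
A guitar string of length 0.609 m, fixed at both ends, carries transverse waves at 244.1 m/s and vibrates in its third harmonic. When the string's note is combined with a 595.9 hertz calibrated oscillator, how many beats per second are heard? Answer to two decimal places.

For a string fixed at both ends, f_n = n·v/(2L) = 3·244.1/(2·0.609) = 601.2315 Hz.
f_beat = |601.2315 − 595.9| = 5.33 Hz.

5.33 Hz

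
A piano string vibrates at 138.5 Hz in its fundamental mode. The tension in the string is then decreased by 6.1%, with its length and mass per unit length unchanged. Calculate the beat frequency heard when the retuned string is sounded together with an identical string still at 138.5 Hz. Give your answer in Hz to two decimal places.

For a string, f ∝ √T, so the new frequency is 138.5·√0.939 = 134.2093 Hz.
f_beat = |134.2093 − 138.5| = 4.29 Hz.

4.29 Hz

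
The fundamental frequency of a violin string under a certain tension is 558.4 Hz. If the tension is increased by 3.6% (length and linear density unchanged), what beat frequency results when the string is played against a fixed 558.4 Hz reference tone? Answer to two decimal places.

For a string, f ∝ √T, so the new frequency is 558.4·√1.036 = 568.3623 Hz.
f_beat = |568.3623 − 558.4| = 9.96 Hz.

9.96 Hz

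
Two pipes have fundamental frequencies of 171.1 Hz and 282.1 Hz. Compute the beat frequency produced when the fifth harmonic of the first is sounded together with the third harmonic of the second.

Fifth harmonic of the first: 5·171.1 = 855.5 Hz.
Third harmonic of the second: 3·282.1 = 846.3 Hz.
f_beat = |855.5 − 846.3| = 9.2 Hz.

9.2 Hz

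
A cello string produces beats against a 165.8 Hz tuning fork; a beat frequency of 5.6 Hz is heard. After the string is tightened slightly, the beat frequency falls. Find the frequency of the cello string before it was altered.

|f − 165.8| = 5.6, so the cello string was at either 160.2 Hz or 171.4 Hz.
Increasing tension raises a string's frequency; the adjustment raises the cello string's frequency.
The beat rate fell, so the adjustment moved the cello string toward 165.8 Hz — it must have started below the reference.

160.2 Hz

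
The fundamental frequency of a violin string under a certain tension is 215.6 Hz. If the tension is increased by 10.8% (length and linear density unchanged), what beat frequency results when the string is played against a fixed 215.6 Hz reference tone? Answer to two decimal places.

11.34 Hz

For a string, f ∝ √T, so the new frequency is 215.6·√1.108 = 226.9440 Hz.
f_beat = |226.9440 − 215.6| = 11.34 Hz.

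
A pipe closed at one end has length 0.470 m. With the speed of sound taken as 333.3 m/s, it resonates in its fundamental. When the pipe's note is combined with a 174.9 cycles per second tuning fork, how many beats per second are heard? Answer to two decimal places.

Closed pipe (odd harmonics): f_n = n·v/(4L) = 1·333.3/(4·0.470) = 177.2872 Hz.
f_beat = |177.2872 − 174.9| = 2.39 Hz.

2.39 Hz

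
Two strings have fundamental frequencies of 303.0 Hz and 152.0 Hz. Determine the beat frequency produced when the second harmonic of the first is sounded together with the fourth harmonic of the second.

Second harmonic of the first: 2·303.0 = 606.0 Hz.
Fourth harmonic of the second: 4·152.0 = 608.0 Hz.
f_beat = |606.0 − 608.0| = 2.0 Hz.

2.0 Hz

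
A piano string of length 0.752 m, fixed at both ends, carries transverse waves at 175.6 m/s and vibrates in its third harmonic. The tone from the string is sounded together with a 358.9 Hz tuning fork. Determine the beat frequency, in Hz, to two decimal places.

For a string fixed at both ends, f_n = n·v/(2L) = 3·175.6/(2·0.752) = 350.2660 Hz.
f_beat = |350.2660 − 358.9| = 8.63 Hz.

8.63 Hz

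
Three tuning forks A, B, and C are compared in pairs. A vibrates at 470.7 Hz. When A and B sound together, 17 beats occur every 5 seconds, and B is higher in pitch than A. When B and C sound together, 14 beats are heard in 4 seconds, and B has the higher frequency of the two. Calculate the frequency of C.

A–B: Beat frequency = 17/5 = 3.4 Hz.
B is above A, so f_B = 470.7 + 3.4 = 474.1 Hz.
B–C: Beat frequency = 14/4 = 3.5 Hz.
C is below B, so f_C = 474.1 − 3.5 = 470.6 Hz.

470.6 Hz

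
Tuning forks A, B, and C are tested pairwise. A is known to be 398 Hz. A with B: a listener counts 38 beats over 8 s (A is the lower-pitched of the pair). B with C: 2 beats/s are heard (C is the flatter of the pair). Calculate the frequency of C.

A–B: Beat frequency = 38/8 = 4.75 Hz.
B is above A, so f_B = 398 + 4.75 = 402.75 Hz.
C is below B, so f_C = 402.75 − 2 = 400.75 Hz.

400.75 Hz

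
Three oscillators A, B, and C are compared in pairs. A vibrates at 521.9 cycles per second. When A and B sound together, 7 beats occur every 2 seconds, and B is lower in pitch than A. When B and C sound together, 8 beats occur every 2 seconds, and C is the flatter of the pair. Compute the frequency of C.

A–B: Beat frequency = 7/2 = 3.5 Hz.
B is below A, so f_B = 521.9 − 3.5 = 518.4 Hz.
B–C: Beat frequency = 8/2 = 4 Hz.
C is below B, so f_C = 518.4 − 4 = 514.4 Hz.

514.4 Hz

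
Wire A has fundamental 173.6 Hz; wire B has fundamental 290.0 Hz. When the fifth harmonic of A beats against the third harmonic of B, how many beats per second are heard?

Fifth harmonic of the first: 5·173.6 = 868.0 Hz.
Third harmonic of the second: 3·290.0 = 870.0 Hz.
f_beat = |868.0 − 870.0| = 2.0 Hz.

2.0 Hz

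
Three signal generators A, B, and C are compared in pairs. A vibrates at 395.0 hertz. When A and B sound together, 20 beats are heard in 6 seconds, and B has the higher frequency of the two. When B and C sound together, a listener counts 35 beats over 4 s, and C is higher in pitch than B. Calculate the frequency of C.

407.0833 Hz

A–B: Beat frequency = 20/6 = 3.3333 Hz.
B is above A, so f_B = 395.0 + 3.3333 = 398.3333 Hz.
B–C: Beat frequency = 35/4 = 8.75 Hz.
C is above B, so f_C = 398.3333 + 8.75 = 407.0833 Hz.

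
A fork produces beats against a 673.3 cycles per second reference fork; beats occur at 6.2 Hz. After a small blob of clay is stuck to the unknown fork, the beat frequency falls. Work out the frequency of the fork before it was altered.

679.5 Hz

|f − 673.3| = 6.2, so the fork was at either 667.1 Hz or 679.5 Hz.
Adding mass to a fork lowers its frequency; the adjustment lowers the fork's frequency.
The beat rate fell, so the adjustment moved the fork toward 673.3 Hz — it must have started above the reference.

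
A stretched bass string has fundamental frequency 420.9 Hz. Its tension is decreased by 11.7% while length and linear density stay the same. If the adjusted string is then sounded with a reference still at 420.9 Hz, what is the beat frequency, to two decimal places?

For a string, f ∝ √T, so the new frequency is 420.9·√0.883 = 395.5116 Hz.
f_beat = |395.5116 − 420.9| = 25.39 Hz.

25.39 Hz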